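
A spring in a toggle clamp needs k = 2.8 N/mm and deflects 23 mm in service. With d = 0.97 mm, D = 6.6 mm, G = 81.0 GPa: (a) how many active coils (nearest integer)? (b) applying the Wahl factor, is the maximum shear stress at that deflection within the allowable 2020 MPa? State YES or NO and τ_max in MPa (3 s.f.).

(a) 11 coils; (b) YES, τ_max = 1460 MPa

N_a = Gd⁴/(8D³k) = (81.0×10³)(0.97⁴)/(8·6.6³·2.8) = 11.14 → N_a = 11
Actual rate k = Gd⁴/(8D³·11) = 2.8344 N/mm
Working load F = kδ = 2.8344·23 = 65.191 N
C = 6.6/0.97 = 6.8041; K_W = (4C−1)/(4C−4)+0.615/C = 1.2196
τ_max = K_W·8FD/(πd³) = 1.2196·1200.5 = 1464.1 MPa
τ_max ≤ 2020 MPa → acceptable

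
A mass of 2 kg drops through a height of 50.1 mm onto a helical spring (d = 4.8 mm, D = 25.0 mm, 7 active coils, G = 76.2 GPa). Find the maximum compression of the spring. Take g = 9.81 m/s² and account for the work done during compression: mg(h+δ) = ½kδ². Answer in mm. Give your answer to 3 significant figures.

6.96 mm

k = Gd⁴/(8D³N_a) = (76.2×10³)(4.8⁴)/(8·25.0³·7) = 46.229 N/mm
W = mg = 2 × 9.81 = 19.62 N
½kδ² − Wδ − Wh = 0 → δ = (W + √(W² + 2kWh))/k
δ = (19.62 + √(384.94 + 90882.1))/46.229 = (19.62 + 302.1)/46.229 = 6.9594 mm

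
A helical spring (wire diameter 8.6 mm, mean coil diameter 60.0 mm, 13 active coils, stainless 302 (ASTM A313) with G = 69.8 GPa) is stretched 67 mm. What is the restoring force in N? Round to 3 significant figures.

1140 N

k = Gd⁴/(8D³N_a) = (69.8×10³)(8.6⁴)/(8·60.0³·13) = 16.997 N/mm
F = k·δ = 16.997 × 67 = 1138.8 N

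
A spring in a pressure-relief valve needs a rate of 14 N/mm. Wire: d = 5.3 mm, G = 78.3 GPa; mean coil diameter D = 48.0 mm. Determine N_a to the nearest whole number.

N_a = Gd⁴/(8D³k) = (78.3×10³ × 5.3⁴)/(8 × 48.0³ × 14)
    = 6.17825e+07 / 1.23863e+07 = 4.988 → 5 coils

5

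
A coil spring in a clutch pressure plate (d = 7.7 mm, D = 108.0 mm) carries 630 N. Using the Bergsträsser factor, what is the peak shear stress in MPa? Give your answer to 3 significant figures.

415 MPa

Spring index C = D/d = 108.0/7.7 = 14.0260
K_B = (4C+2)/(4C−3) = 58.104/53.104 = 1.0942
τ₀ = 8FD/(πd³) = 8·630·108.0/(π·7.7³) = 544320/1434.2 = 379.52 MPa
τ_max = K·τ₀ = 1.0942 × 379.52 = 415.25 MPa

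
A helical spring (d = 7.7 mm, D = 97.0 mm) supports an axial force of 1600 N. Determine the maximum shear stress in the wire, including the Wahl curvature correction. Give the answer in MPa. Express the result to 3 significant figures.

Spring index C = D/d = 97.0/7.7 = 12.5974
K_W = (4C−1)/(4C−4) + 0.615/C = 49.390/46.390 + 0.0488 = 1.1135
τ₀ = 8FD/(πd³) = 8·1600·97.0/(π·7.7³) = 1.2416e+06/1434.2 = 865.68 MPa
τ_max = K·τ₀ = 1.1135 × 865.68 = 963.93 MPa

964 MPa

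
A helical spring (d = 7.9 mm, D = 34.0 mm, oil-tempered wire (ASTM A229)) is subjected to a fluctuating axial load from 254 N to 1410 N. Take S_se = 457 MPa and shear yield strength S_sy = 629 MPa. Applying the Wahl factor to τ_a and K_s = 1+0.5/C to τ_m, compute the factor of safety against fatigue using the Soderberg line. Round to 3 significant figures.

C = D/d = 34.0/7.9 = 4.3038; K_W = (4C−1)/(4C−4)+0.615/C = 1.3699; K_s = 1+0.5/C = 1.1162
F_a = (F_max−F_min)/2 = 578 N; F_m = (F_max+F_min)/2 = 832 N
τ_a = K_W·8F_aD/(πd³) = 1.3699 × 101.5 = 139.05 MPa
τ_m = K_s·8F_mD/(πd³) = 1.1162 × 146.1 = 163.08 MPa
Soderberg: 1/n_f = τ_a/S_se + τ_m/S_sy = 139.05/457 + 163.08/629 = 0.30426 + 0.25926 = 0.56352
n_f = 1/0.56352 = 1.775

1.77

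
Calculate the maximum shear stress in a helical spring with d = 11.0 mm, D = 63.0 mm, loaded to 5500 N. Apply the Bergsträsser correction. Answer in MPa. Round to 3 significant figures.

Spring index C = D/d = 63.0/11.0 = 5.7273
K_B = (4C+2)/(4C−3) = 24.909/19.909 = 1.2511
τ₀ = 8FD/(πd³) = 8·5500·63.0/(π·11.0³) = 2.772e+06/4181.5 = 662.93 MPa
τ_max = K·τ₀ = 1.2511 × 662.93 = 829.41 MPa

829 MPa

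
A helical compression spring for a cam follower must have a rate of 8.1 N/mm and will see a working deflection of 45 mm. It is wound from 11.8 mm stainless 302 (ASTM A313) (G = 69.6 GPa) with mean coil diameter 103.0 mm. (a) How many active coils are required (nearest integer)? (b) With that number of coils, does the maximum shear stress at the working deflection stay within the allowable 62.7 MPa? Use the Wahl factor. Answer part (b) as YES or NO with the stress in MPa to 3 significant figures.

(a) 19 coils; (b) NO, τ_max = 68.1 MPa

N_a = Gd⁴/(8D³k) = (69.6×10³)(11.8⁴)/(8·103.0³·8.1) = 19.06 → N_a = 19
Actual rate k = Gd⁴/(8D³·19) = 8.1242 N/mm
Working load F = kδ = 8.1242·45 = 365.59 N
C = 103.0/11.8 = 8.7288; K_W = (4C−1)/(4C−4)+0.615/C = 1.1675
τ_max = K_W·8FD/(πd³) = 1.1675·58.361 = 68.137 MPa
τ_max > 62.7 MPa → exceeds allowable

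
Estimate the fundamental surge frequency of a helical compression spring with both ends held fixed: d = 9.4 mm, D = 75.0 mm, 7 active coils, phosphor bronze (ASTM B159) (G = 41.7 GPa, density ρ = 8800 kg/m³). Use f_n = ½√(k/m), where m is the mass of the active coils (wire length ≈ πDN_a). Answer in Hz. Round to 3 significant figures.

k = Gd⁴/(8D³N_a) = (41.7×10³)(9.4⁴)/(8·75.0³·7) = 13.781 N/mm = 13781 N/m
Wire length L = πDN_a = π·75.0·7 = 1649.3 mm
m = ρ·(πd²/4)·L = 8800 × 69.398×10⁻⁶ m² × 1.6493 m = 1.0073 kg
f_n = ½√(k/m) = 0.5·√(13781/1.0073) = 0.5·√(13682) = 58.484 Hz

58.5 Hz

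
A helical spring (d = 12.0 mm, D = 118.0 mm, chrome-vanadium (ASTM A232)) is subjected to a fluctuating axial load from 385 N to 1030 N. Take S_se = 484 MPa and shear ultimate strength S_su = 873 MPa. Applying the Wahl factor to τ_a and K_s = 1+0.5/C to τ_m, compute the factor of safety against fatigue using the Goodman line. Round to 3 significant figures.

C = D/d = 118.0/12.0 = 9.8333; K_W = (4C−1)/(4C−4)+0.615/C = 1.1474; K_s = 1+0.5/C = 1.0508
F_a = (F_max−F_min)/2 = 322.5 N; F_m = (F_max+F_min)/2 = 707.5 N
τ_a = K_W·8F_aD/(πd³) = 1.1474 × 56.08 = 64.349 MPa
τ_m = K_s·8F_mD/(πd³) = 1.0508 × 123.03 = 129.28 MPa
Goodman: 1/n_f = τ_a/S_se + τ_m/S_su = 64.349/484 + 129.28/873 = 0.13295 + 0.14809 = 0.28104
n_f = 1/0.28104 = 3.558

3.56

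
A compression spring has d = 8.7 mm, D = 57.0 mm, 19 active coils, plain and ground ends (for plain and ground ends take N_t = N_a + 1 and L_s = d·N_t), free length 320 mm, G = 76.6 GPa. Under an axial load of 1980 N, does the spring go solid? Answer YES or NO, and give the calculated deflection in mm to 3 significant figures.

k = Gd⁴/(8D³N_a) = (76.6×10³)(8.7⁴)/(8·57.0³·19) = 15.59 N/mm
N_t = 20; L_s = 8.7·20 = 174 mm; δ_solid = L₀ − L_s = 320 − 174 = 146 mm
δ = F/k = 1980/15.59 = 127.01 mm
δ < δ_solid → spring does not go solid

NO, δ = 127 mm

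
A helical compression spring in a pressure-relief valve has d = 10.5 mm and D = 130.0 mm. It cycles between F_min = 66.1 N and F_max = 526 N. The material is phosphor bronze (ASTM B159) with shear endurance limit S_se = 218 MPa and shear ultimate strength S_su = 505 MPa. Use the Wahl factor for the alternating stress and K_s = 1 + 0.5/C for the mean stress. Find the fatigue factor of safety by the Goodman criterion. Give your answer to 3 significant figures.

1.96

C = D/d = 130.0/10.5 = 12.3810; K_W = (4C−1)/(4C−4)+0.615/C = 1.1156; K_s = 1+0.5/C = 1.0404
F_a = (F_max−F_min)/2 = 229.95 N; F_m = (F_max+F_min)/2 = 296.05 N
τ_a = K_W·8F_aD/(πd³) = 1.1156 × 65.758 = 73.358 MPa
τ_m = K_s·8F_mD/(πd³) = 1.0404 × 84.66 = 88.079 MPa
Goodman: 1/n_f = τ_a/S_se + τ_m/S_su = 73.358/218 + 88.079/505 = 0.33650 + 0.17441 = 0.51092
n_f = 1/0.51092 = 1.957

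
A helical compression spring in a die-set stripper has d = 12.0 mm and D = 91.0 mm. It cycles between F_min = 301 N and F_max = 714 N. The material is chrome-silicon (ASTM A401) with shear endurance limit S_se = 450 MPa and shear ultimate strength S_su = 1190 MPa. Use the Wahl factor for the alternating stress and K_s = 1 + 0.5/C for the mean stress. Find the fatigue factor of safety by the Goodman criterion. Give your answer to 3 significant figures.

C = D/d = 91.0/12.0 = 7.5833; K_W = (4C−1)/(4C−4)+0.615/C = 1.1950; K_s = 1+0.5/C = 1.0659
F_a = (F_max−F_min)/2 = 206.5 N; F_m = (F_max+F_min)/2 = 507.5 N
τ_a = K_W·8F_aD/(πd³) = 1.1950 × 27.692 = 33.093 MPa
τ_m = K_s·8F_mD/(πd³) = 1.0659 × 68.057 = 72.544 MPa
Goodman: 1/n_f = τ_a/S_se + τ_m/S_su = 33.093/450 + 72.544/1190 = 0.07354 + 0.06096 = 0.1345
n_f = 1/0.1345 = 7.435

7.43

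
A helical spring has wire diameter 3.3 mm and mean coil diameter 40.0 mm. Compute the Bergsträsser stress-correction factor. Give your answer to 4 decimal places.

1.1099

C = D/d = 40.0/3.3 = 12.1212
K_B = (4C+2)/(4C−3) = 50.485/45.485 = 1.1099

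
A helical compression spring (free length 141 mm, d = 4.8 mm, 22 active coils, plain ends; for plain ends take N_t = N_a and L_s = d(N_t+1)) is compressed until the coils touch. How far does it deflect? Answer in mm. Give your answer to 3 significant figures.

30.6 mm

N_t = 22; L_s = 4.8·23 = 110.4 mm
δ_solid = L₀ − L_s = 141 − 110.4 = 30.6 mm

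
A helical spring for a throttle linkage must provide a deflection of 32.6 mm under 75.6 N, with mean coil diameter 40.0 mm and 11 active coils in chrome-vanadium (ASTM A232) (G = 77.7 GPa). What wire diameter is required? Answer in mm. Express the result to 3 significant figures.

Required rate k = F/δ = 75.6/32.6 = 2.319 N/mm
d = (8D³N_a·k / G)^(1/4) = (8·40.0³·11·2.319 / (77.7×10³))^0.25
  = (168.09)^0.25 = 3.6007 mm

3.60 mm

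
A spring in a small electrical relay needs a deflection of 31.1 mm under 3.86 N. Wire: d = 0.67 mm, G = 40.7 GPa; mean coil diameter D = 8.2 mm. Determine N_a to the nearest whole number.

Required rate k = F/δ = 3.86/31.1 = 0.12412 N/mm
N_a = Gd⁴/(8D³k) = (40.7×10³ × 0.67⁴)/(8 × 8.2³ × 0.12412)
    = 8201.51 / 547.468 = 14.98 → 15 coils

15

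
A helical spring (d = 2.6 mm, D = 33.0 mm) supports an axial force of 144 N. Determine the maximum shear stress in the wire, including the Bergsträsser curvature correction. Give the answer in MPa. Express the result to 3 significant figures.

761 MPa

Spring index C = D/d = 33.0/2.6 = 12.6923
K_B = (4C+2)/(4C−3) = 52.769/47.769 = 1.1047
τ₀ = 8FD/(πd³) = 8·144·33.0/(π·2.6³) = 38016/55.217 = 688.49 MPa
τ_max = K·τ₀ = 1.1047 × 688.49 = 760.55 MPa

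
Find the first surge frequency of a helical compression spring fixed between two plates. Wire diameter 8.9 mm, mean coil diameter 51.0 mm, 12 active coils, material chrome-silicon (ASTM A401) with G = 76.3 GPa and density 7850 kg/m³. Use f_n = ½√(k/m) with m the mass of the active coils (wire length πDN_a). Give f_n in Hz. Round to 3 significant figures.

100 Hz

k = Gd⁴/(8D³N_a) = (76.3×10³)(8.9⁴)/(8·51.0³·12) = 37.593 N/mm = 37593 N/m
Wire length L = πDN_a = π·51.0·12 = 1922.7 mm
m = ρ·(πd²/4)·L = 7850 × 62.211×10⁻⁶ m² × 1.9227 m = 0.93895 kg
f_n = ½√(k/m) = 0.5·√(37593/0.93895) = 0.5·√(40037) = 100.05 Hz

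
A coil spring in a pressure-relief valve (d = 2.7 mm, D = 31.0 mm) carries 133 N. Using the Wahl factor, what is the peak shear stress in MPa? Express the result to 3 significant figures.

Spring index C = D/d = 31.0/2.7 = 11.4815
K_W = (4C−1)/(4C−4) + 0.615/C = 44.926/41.926 + 0.0536 = 1.1251
τ₀ = 8FD/(πd³) = 8·133·31.0/(π·2.7³) = 32984/61.836 = 533.41 MPa
τ_max = K·τ₀ = 1.1251 × 533.41 = 600.15 MPa

600 MPa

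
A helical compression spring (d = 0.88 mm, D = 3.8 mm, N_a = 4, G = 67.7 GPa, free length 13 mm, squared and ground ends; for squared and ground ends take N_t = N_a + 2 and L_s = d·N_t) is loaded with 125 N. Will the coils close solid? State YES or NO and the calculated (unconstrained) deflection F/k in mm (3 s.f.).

k = Gd⁴/(8D³N_a) = (67.7×10³)(0.88⁴)/(8·3.8³·4) = 23.122 N/mm
N_t = 6; L_s = 0.88·6 = 5.28 mm; δ_solid = L₀ − L_s = 13 − 5.28 = 7.72 mm
δ = F/k = 125/23.122 = 5.4062 mm
δ < δ_solid → spring does not go solid

NO, δ = 5.41 mm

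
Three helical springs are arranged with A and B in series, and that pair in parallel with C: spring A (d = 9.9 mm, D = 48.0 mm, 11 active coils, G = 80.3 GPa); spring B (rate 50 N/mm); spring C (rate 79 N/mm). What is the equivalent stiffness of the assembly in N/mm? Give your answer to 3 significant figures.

k_A = Gd⁴/(8D³N_a) = (80.3×10³)(9.9⁴)/(8·48.0³·11) = 79.259 N/mm
Springs A,B series: k_AB = 1/(1/79.259+1/50) = 30.659 N/mm; parallel with C: k_eq = 30.659+79 = 109.66 N/mm

110 N/mm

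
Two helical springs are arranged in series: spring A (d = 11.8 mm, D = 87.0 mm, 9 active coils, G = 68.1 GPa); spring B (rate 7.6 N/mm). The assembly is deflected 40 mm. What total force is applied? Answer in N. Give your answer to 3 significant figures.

239 N

k_A = Gd⁴/(8D³N_a) = (68.1×10³)(11.8⁴)/(8·87.0³·9) = 27.847 N/mm
Series: 1/k_eq = 1/27.847 + 1/7.6 = 0.16749; k_eq = 5.9705 N/mm
F = k_eq·δ = 5.9705·40 = 238.82 N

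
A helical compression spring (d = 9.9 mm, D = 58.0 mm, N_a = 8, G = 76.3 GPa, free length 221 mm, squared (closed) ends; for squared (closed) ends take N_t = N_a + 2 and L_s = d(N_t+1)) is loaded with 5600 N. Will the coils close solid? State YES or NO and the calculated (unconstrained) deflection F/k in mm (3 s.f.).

NO, δ = 95.4 mm

k = Gd⁴/(8D³N_a) = (76.3×10³)(9.9⁴)/(8·58.0³·8) = 58.695 N/mm
N_t = 10; L_s = 9.9·11 = 108.9 mm; δ_solid = L₀ − L_s = 221 − 108.9 = 112.1 mm
δ = F/k = 5600/58.695 = 95.408 mm
δ < δ_solid → spring does not go solid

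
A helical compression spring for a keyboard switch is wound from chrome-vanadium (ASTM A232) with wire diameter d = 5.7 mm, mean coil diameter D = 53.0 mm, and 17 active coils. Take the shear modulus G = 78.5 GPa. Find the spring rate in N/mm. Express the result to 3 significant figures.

4.09 N/mm

k = Gd⁴/(8D³N_a) = (78.5×10³ × 5.7⁴) / (8 × 53.0³ × 17)
  = 8.28646e+07 / 2.02473e+07 = 4.0926 N/mm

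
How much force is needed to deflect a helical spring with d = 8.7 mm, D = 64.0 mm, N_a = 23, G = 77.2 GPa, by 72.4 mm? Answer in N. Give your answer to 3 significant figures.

k = Gd⁴/(8D³N_a) = (77.2×10³)(8.7⁴)/(8·64.0³·23) = 9.1693 N/mm
F = k·δ = 9.1693 × 72.4 = 663.86 N

664 N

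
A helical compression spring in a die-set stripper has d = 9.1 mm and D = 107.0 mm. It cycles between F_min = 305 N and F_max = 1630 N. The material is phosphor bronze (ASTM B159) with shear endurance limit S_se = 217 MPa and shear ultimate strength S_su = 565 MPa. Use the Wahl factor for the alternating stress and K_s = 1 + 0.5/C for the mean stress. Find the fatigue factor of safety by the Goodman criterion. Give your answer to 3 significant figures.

0.531

C = D/d = 107.0/9.1 = 11.7582; K_W = (4C−1)/(4C−4)+0.615/C = 1.1220; K_s = 1+0.5/C = 1.0425
F_a = (F_max−F_min)/2 = 662.5 N; F_m = (F_max+F_min)/2 = 967.5 N
τ_a = K_W·8F_aD/(πd³) = 1.1220 × 239.54 = 268.77 MPa
τ_m = K_s·8F_mD/(πd³) = 1.0425 × 349.82 = 364.7 MPa
Goodman: 1/n_f = τ_a/S_se + τ_m/S_su = 268.77/217 + 364.7/565 = 1.23858 + 0.64549 = 1.8841
n_f = 1/1.8841 = 0.5308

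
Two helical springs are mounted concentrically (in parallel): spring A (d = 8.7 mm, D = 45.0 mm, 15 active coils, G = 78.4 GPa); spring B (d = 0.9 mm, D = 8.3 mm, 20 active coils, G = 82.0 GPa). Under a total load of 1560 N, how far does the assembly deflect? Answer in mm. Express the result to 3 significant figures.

37.4 mm

k_A = Gd⁴/(8D³N_a) = (78.4×10³)(8.7⁴)/(8·45.0³·15) = 41.075 N/mm
k_B = Gd⁴/(8D³N_a) = (82.0×10³)(0.9⁴)/(8·8.3³·20) = 0.58807 N/mm
Parallel: k_eq = 41.075 + 0.58807 = 41.663 N/mm
δ = F/k_eq = 1560/41.663 = 37.444 mm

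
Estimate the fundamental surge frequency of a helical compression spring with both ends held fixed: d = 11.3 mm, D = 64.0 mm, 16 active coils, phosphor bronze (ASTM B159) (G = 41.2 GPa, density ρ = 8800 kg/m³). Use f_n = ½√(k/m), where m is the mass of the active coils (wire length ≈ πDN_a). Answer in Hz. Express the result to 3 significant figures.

42.0 Hz

k = Gd⁴/(8D³N_a) = (41.2×10³)(11.3⁴)/(8·64.0³·16) = 20.02 N/mm = 20020 N/m
Wire length L = πDN_a = π·64.0·16 = 3217 mm
m = ρ·(πd²/4)·L = 8800 × 100.29×10⁻⁶ m² × 3.217 m = 2.8391 kg
f_n = ½√(k/m) = 0.5·√(20020/2.8391) = 0.5·√(7051.5) = 41.987 Hz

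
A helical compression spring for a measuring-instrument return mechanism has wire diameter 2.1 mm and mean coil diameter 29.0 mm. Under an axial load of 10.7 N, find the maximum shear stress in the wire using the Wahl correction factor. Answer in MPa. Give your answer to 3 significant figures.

94.1 MPa

Spring index C = D/d = 29.0/2.1 = 13.8095
K_W = (4C−1)/(4C−4) + 0.615/C = 54.238/51.238 + 0.0445 = 1.1031
τ₀ = 8FD/(πd³) = 8·10.7·29.0/(π·2.1³) = 2482.4/29.094 = 85.323 MPa
τ_max = K·τ₀ = 1.1031 × 85.323 = 94.118 MPa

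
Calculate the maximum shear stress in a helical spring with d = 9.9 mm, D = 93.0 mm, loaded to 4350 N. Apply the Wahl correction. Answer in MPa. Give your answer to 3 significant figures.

Spring index C = D/d = 93.0/9.9 = 9.3939
K_W = (4C−1)/(4C−4) + 0.615/C = 36.576/33.576 + 0.0655 = 1.1548
τ₀ = 8FD/(πd³) = 8·4350·93.0/(π·9.9³) = 3.2364e+06/3048.3 = 1061.7 MPa
τ_max = K·τ₀ = 1.1548 × 1061.7 = 1226.1 MPa

1230 MPa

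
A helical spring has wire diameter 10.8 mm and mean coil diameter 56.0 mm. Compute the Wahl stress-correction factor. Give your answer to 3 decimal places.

C = D/d = 56.0/10.8 = 5.1852
K_W = (4C−1)/(4C−4) + 0.615/C = 19.741/16.741 + 0.1186 = 1.2978

1.298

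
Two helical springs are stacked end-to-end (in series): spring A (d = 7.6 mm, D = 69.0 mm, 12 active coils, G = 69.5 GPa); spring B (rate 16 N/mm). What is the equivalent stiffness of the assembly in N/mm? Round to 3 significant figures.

5.04 N/mm

k_A = Gd⁴/(8D³N_a) = (69.5×10³)(7.6⁴)/(8·69.0³·12) = 7.3523 N/mm
Series: 1/k_eq = 1/7.3523 + 1/16 = 0.19851; k_eq = 5.0375 N/mm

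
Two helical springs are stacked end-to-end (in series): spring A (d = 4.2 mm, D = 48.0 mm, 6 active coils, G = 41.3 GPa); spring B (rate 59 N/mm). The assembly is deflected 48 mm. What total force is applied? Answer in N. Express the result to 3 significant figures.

k_A = Gd⁴/(8D³N_a) = (41.3×10³)(4.2⁴)/(8·48.0³·6) = 2.4209 N/mm
Series: 1/k_eq = 1/2.4209 + 1/59 = 0.43001; k_eq = 2.3255 N/mm
F = k_eq·δ = 2.3255·48 = 111.62 N

112 N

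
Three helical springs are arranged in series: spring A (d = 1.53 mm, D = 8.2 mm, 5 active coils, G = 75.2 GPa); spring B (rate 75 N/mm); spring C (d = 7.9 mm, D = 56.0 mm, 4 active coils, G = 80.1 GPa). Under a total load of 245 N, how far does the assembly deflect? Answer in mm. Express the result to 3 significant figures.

20.8 mm

k_A = Gd⁴/(8D³N_a) = (75.2×10³)(1.53⁴)/(8·8.2³·5) = 18.685 N/mm
k_C = Gd⁴/(8D³N_a) = (80.1×10³)(7.9⁴)/(8·56.0³·4) = 55.517 N/mm
Series: 1/k_eq = 1/18.685 + 1/75 + 1/55.517 = 0.084866; k_eq = 11.783 N/mm
δ = F/k_eq = 245/11.783 = 20.792 mm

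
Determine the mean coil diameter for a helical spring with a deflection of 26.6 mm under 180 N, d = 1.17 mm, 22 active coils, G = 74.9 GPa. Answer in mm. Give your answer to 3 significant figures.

Required rate k = F/δ = 180/26.6 = 6.7669 N/mm
D = (Gd⁴/(8N_a·k))^(1/3) = (74.9×10³·1.17⁴/(8·22·6.7669))^(1/3)
  = (117.848)^(1/3) = 4.9028 mm

4.90 mm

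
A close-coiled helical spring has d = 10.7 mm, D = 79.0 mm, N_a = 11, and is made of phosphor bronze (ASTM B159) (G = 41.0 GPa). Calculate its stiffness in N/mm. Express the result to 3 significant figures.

12.4 N/mm

k = Gd⁴/(8D³N_a) = (41.0×10³ × 10.7⁴) / (8 × 79.0³ × 11)
  = 5.37426e+08 / 4.33874e+07 = 12.387 N/mm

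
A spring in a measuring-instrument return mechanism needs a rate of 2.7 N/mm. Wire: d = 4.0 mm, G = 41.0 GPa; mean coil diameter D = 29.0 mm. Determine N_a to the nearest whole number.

20

N_a = Gd⁴/(8D³k) = (41.0×10³ × 4.0⁴)/(8 × 29.0³ × 2.7)
    = 1.0496e+07 / 526802 = 19.92 → 20 coils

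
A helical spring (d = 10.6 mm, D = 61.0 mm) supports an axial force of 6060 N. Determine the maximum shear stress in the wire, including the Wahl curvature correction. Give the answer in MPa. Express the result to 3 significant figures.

Spring index C = D/d = 61.0/10.6 = 5.7547
K_W = (4C−1)/(4C−4) + 0.615/C = 22.019/19.019 + 0.1069 = 1.2646
τ₀ = 8FD/(πd³) = 8·6060·61.0/(π·10.6³) = 2.95728e+06/3741.7 = 790.36 MPa
τ_max = K·τ₀ = 1.2646 × 790.36 = 999.49 MPa

999 MPa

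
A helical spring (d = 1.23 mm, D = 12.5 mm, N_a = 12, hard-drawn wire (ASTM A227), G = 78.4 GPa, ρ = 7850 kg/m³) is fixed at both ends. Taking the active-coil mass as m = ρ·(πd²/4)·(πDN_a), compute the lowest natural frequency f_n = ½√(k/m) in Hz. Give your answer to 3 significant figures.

233 Hz

k = Gd⁴/(8D³N_a) = (78.4×10³)(1.23⁴)/(8·12.5³·12) = 0.95705 N/mm = 957.05 N/m
Wire length L = πDN_a = π·12.5·12 = 471.24 mm
m = ρ·(πd²/4)·L = 7850 × 1.1882×10⁻⁶ m² × 0.47124 m = 0.0043955 kg
f_n = ½√(k/m) = 0.5·√(957.05/0.0043955) = 0.5·√(2.1773e+05) = 233.31 Hz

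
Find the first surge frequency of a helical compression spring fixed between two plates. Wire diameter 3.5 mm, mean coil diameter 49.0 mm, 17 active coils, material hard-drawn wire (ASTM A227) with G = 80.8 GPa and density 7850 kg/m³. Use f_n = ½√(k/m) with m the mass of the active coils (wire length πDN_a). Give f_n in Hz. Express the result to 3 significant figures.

k = Gd⁴/(8D³N_a) = (80.8×10³)(3.5⁴)/(8·49.0³·17) = 0.7578 N/mm = 757.8 N/m
Wire length L = πDN_a = π·49.0·17 = 2616.9 mm
m = ρ·(πd²/4)·L = 7850 × 9.6211×10⁻⁶ m² × 2.6169 m = 0.19765 kg
f_n = ½√(k/m) = 0.5·√(757.8/0.19765) = 0.5·√(3834.1) = 30.96 Hz

31.0 Hz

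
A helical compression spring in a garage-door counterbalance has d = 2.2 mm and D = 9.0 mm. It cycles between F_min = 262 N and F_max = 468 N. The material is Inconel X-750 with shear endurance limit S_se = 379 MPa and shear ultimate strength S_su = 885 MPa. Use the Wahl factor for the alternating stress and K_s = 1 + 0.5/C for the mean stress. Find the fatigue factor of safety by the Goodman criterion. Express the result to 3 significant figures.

C = D/d = 9.0/2.2 = 4.0909; K_W = (4C−1)/(4C−4)+0.615/C = 1.3930; K_s = 1+0.5/C = 1.1222
F_a = (F_max−F_min)/2 = 103 N; F_m = (F_max+F_min)/2 = 365 N
τ_a = K_W·8F_aD/(πd³) = 1.3930 × 221.69 = 308.81 MPa
τ_m = K_s·8F_mD/(πd³) = 1.1222 × 785.61 = 881.63 MPa
Goodman: 1/n_f = τ_a/S_se + τ_m/S_su = 308.81/379 + 881.63/885 = 0.81481 + 0.99619 = 1.811
n_f = 1/1.811 = 0.5522

0.552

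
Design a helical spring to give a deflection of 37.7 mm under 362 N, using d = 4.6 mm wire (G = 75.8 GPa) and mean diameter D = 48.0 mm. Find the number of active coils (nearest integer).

Required rate k = F/δ = 362/37.7 = 9.6021 N/mm
N_a = Gd⁴/(8D³k) = (75.8×10³ × 4.6⁴)/(8 × 48.0³ × 9.6021)
    = 3.39391e+07 / 8.49534e+06 = 3.995 → 4 coils

4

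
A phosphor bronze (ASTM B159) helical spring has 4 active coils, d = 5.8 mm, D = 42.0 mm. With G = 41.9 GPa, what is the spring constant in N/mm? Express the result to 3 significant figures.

k = Gd⁴/(8D³N_a) = (41.9×10³ × 5.8⁴) / (8 × 42.0³ × 4)
  = 4.74161e+07 / 2.37082e+06 = 20 N/mm

20.0 N/mm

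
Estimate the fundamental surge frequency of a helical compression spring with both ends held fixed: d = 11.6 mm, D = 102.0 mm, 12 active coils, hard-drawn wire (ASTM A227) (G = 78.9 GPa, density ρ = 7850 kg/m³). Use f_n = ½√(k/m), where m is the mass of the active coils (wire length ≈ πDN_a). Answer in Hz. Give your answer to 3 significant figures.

k = Gd⁴/(8D³N_a) = (78.9×10³)(11.6⁴)/(8·102.0³·12) = 14.023 N/mm = 14023 N/m
Wire length L = πDN_a = π·102.0·12 = 3845.3 mm
m = ρ·(πd²/4)·L = 7850 × 105.68×10⁻⁶ m² × 3.8453 m = 3.1901 kg
f_n = ½√(k/m) = 0.5·√(14023/3.1901) = 0.5·√(4395.7) = 33.15 Hz

33.2 Hz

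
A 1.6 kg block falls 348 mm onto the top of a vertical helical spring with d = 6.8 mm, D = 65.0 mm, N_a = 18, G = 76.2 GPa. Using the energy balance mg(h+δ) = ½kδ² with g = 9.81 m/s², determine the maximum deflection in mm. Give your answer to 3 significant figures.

k = Gd⁴/(8D³N_a) = (76.2×10³)(6.8⁴)/(8·65.0³·18) = 4.1199 N/mm
W = mg = 1.6 × 9.81 = 15.696 N
½kδ² − Wδ − Wh = 0 → δ = (W + √(W² + 2kWh))/k
δ = (15.696 + √(246.36 + 45007.6))/4.1199 = (15.696 + 212.73)/4.1199 = 55.444 mm

55.4 mm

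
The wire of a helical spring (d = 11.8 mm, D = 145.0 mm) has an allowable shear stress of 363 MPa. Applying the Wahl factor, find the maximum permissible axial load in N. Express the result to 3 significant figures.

C = D/d = 145.0/11.8 = 12.2881
K_W = (4C−1)/(4C−4) + 0.615/C = 48.153/45.153 + 0.0500 = 1.1165
τ_max = K·8FD/(πd³) → F_max = τ_allow·πd³/(8DK)
F_max = 363·π·11.8³/(8·145.0·1.1165) = 1.8737e+06/1295.1 = 1446.7 N

1450 N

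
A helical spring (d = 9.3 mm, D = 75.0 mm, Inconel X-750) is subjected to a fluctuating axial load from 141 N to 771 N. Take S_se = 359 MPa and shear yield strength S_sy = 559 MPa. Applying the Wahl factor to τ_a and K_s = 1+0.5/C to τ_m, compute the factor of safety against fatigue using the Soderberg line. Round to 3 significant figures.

C = D/d = 75.0/9.3 = 8.0645; K_W = (4C−1)/(4C−4)+0.615/C = 1.1824; K_s = 1+0.5/C = 1.0620
F_a = (F_max−F_min)/2 = 315 N; F_m = (F_max+F_min)/2 = 456 N
τ_a = K_W·8F_aD/(πd³) = 1.1824 × 74.793 = 88.438 MPa
τ_m = K_s·8F_mD/(πd³) = 1.0620 × 108.27 = 114.99 MPa
Soderberg: 1/n_f = τ_a/S_se + τ_m/S_sy = 88.438/359 + 114.99/559 = 0.24634 + 0.20570 = 0.45204
n_f = 1/0.45204 = 2.212

2.21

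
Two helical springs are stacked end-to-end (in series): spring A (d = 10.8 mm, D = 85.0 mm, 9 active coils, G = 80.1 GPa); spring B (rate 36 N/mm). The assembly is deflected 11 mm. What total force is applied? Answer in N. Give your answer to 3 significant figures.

161 N

k_A = Gd⁴/(8D³N_a) = (80.1×10³)(10.8⁴)/(8·85.0³·9) = 24.646 N/mm
Series: 1/k_eq = 1/24.646 + 1/36 = 0.068353; k_eq = 14.63 N/mm
F = k_eq·δ = 14.63·11 = 160.93 N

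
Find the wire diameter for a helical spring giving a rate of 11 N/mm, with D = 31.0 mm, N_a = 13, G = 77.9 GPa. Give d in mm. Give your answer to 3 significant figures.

d = (8D³N_a·k / G)^(1/4) = (8·31.0³·13·11 / (77.9×10³))^0.25
  = (437.5)^0.25 = 4.5734 mm

4.57 mm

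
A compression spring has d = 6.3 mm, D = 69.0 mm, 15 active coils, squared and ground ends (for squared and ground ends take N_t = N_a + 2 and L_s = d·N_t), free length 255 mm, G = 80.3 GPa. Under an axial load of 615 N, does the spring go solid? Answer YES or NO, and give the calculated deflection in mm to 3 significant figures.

YES, δ = 192 mm

k = Gd⁴/(8D³N_a) = (80.3×10³)(6.3⁴)/(8·69.0³·15) = 3.2088 N/mm
N_t = 17; L_s = 6.3·17 = 107.1 mm; δ_solid = L₀ − L_s = 255 − 107.1 = 147.9 mm
δ = F/k = 615/3.2088 = 191.66 mm
δ ≥ δ_solid → spring goes solid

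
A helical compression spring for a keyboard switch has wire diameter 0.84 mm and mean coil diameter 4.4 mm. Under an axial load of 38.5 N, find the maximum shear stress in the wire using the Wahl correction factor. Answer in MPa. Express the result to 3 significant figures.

942 MPa

Spring index C = D/d = 4.4/0.84 = 5.2381
K_W = (4C−1)/(4C−4) + 0.615/C = 19.952/16.952 + 0.1174 = 1.2944
τ₀ = 8FD/(πd³) = 8·38.5·4.4/(π·0.84³) = 1355.2/1.862 = 727.81 MPa
τ_max = K·τ₀ = 1.2944 × 727.81 = 942.05 MPa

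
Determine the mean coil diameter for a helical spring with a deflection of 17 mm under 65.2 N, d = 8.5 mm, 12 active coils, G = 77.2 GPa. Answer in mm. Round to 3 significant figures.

Required rate k = F/δ = 65.2/17 = 3.8353 N/mm
D = (Gd⁴/(8N_a·k))^(1/3) = (77.2×10³·8.5⁴/(8·12·3.8353))^(1/3)
  = (1.09452e+06)^(1/3) = 103.0563 mm

103 mm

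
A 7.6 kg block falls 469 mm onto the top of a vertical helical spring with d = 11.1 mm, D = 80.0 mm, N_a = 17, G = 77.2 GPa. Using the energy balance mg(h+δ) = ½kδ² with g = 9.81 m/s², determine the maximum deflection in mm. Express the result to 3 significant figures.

69.0 mm

k = Gd⁴/(8D³N_a) = (77.2×10³)(11.1⁴)/(8·80.0³·17) = 16.831 N/mm
W = mg = 7.6 × 9.81 = 74.556 N
½kδ² − Wδ − Wh = 0 → δ = (W + √(W² + 2kWh))/k
δ = (74.556 + √(5558.6 + 1.17703e+06))/16.831 = (74.556 + 1087.5)/16.831 = 69.042 mm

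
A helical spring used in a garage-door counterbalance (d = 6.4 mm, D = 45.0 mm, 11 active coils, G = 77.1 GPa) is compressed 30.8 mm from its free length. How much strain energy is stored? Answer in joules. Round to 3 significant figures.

7.65 J

k = Gd⁴/(8D³N_a) = (77.1×10³)(6.4⁴)/(8·45.0³·11) = 16.131 N/mm
U = ½kδ² = 0.5 × 16.131 × 30.8² = 7651.1 N·mm = 7.6511 J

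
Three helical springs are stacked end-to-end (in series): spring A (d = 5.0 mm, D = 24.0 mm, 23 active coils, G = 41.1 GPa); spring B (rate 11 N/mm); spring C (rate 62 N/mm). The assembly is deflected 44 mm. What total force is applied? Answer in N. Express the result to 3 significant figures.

214 N

k_A = Gd⁴/(8D³N_a) = (41.1×10³)(5.0⁴)/(8·24.0³·23) = 10.099 N/mm
Series: 1/k_eq = 1/10.099 + 1/11 + 1/62 = 0.20606; k_eq = 4.853 N/mm
F = k_eq·δ = 4.853·44 = 213.53 N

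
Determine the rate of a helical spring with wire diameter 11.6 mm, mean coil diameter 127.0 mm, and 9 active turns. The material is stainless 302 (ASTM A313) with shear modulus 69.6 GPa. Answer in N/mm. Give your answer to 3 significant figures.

8.54 N/mm

k = Gd⁴/(8D³N_a) = (69.6×10³ × 11.6⁴) / (8 × 127.0³ × 9)
  = 1.2602e+09 / 1.47484e+08 = 8.5447 N/mm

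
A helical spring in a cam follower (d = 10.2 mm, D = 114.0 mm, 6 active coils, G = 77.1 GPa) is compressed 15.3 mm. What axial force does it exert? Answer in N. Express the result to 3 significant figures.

k = Gd⁴/(8D³N_a) = (77.1×10³)(10.2⁴)/(8·114.0³·6) = 11.735 N/mm
F = k·δ = 11.735 × 15.3 = 179.55 N

180 N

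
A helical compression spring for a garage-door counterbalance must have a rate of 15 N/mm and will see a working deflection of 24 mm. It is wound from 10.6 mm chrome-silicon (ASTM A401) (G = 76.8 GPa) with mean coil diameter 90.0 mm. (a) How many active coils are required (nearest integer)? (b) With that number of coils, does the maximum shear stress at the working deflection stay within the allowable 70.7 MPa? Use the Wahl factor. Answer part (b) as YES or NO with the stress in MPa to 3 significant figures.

(a) 11 coils; (b) NO, τ_max = 81.8 MPa

N_a = Gd⁴/(8D³k) = (76.8×10³)(10.6⁴)/(8·90.0³·15) = 11.08 → N_a = 11
Actual rate k = Gd⁴/(8D³·11) = 15.114 N/mm
Working load F = kδ = 15.114·24 = 362.73 N
C = 90.0/10.6 = 8.4906; K_W = (4C−1)/(4C−4)+0.615/C = 1.1726
τ_max = K_W·8FD/(πd³) = 1.1726·69.799 = 81.844 MPa
τ_max > 70.7 MPa → exceeds allowable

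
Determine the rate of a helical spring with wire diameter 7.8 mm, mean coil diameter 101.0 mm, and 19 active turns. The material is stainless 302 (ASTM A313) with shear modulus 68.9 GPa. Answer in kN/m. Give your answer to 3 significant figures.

k = Gd⁴/(8D³N_a) = (68.9×10³ × 7.8⁴) / (8 × 101.0³ × 19)
  = 2.55034e+08 / 1.56606e+08 = 1.6285 N/mm

1.63 kN/m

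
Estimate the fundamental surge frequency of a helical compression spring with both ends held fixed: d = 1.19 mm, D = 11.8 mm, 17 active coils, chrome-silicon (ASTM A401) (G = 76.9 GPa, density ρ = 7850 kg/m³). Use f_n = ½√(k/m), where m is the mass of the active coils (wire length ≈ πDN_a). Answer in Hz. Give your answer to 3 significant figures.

k = Gd⁴/(8D³N_a) = (76.9×10³)(1.19⁴)/(8·11.8³·17) = 0.69013 N/mm = 690.13 N/m
Wire length L = πDN_a = π·11.8·17 = 630.2 mm
m = ρ·(πd²/4)·L = 7850 × 1.1122×10⁻⁶ m² × 0.6302 m = 0.0055022 kg
f_n = ½√(k/m) = 0.5·√(690.13/0.0055022) = 0.5·√(1.2543e+05) = 177.08 Hz

177 Hz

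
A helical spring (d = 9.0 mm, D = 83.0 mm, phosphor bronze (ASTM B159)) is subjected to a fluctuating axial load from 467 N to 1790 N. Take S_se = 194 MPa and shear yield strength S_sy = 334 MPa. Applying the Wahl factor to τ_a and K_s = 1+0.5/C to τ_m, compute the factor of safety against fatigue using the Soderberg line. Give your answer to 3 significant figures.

C = D/d = 83.0/9.0 = 9.2222; K_W = (4C−1)/(4C−4)+0.615/C = 1.1579; K_s = 1+0.5/C = 1.0542
F_a = (F_max−F_min)/2 = 661.5 N; F_m = (F_max+F_min)/2 = 1128.5 N
τ_a = K_W·8F_aD/(πd³) = 1.1579 × 191.79 = 222.07 MPa
τ_m = K_s·8F_mD/(πd³) = 1.0542 × 327.18 = 344.92 MPa
Soderberg: 1/n_f = τ_a/S_se + τ_m/S_sy = 222.07/194 + 344.92/334 = 1.14470 + 1.03270 = 2.1774
n_f = 1/2.1774 = 0.4593

0.459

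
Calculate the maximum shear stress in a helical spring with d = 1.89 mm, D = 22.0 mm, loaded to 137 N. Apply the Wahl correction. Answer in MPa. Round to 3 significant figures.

Spring index C = D/d = 22.0/1.89 = 11.6402
K_W = (4C−1)/(4C−4) + 0.615/C = 45.561/42.561 + 0.0528 = 1.1233
τ₀ = 8FD/(πd³) = 8·137·22.0/(π·1.89³) = 24112/21.21 = 1136.8 MPa
τ_max = K·τ₀ = 1.1233 × 1136.8 = 1277 MPa

1280 MPa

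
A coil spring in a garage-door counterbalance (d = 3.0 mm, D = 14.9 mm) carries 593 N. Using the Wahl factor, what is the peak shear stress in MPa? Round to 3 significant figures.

Spring index C = D/d = 14.9/3.0 = 4.9667
K_W = (4C−1)/(4C−4) + 0.615/C = 18.867/15.867 + 0.1238 = 1.3129
τ₀ = 8FD/(πd³) = 8·593·14.9/(π·3.0³) = 70685.6/84.823 = 833.33 MPa
τ_max = K·τ₀ = 1.3129 × 833.33 = 1094.1 MPa

1090 MPa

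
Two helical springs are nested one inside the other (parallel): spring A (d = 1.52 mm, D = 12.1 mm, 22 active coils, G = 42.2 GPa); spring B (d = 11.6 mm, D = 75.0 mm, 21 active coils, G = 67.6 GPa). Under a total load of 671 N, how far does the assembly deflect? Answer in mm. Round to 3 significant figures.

k_A = Gd⁴/(8D³N_a) = (42.2×10³)(1.52⁴)/(8·12.1³·22) = 0.72247 N/mm
k_B = Gd⁴/(8D³N_a) = (67.6×10³)(11.6⁴)/(8·75.0³·21) = 17.27 N/mm
Parallel: k_eq = 0.72247 + 17.27 = 17.992 N/mm
δ = F/k_eq = 671/17.992 = 37.294 mm

37.3 mm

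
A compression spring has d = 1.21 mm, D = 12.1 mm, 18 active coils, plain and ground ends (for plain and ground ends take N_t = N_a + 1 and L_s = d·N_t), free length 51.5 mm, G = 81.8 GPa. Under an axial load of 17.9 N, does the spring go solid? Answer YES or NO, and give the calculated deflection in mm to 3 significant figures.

k = Gd⁴/(8D³N_a) = (81.8×10³)(1.21⁴)/(8·12.1³·18) = 0.68735 N/mm
N_t = 19; L_s = 1.21·19 = 22.99 mm; δ_solid = L₀ − L_s = 51.5 − 22.99 = 28.51 mm
δ = F/k = 17.9/0.68735 = 26.042 mm
δ < δ_solid → spring does not go solid

NO, δ = 26.0 mm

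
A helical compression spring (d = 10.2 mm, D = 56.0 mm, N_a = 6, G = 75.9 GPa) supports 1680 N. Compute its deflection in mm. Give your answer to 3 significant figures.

k = Gd⁴/(8D³N_a) = (75.9×10³)(10.2⁴)/(8·56.0³·6) = 97.462 N/mm
δ = F/k = 1680 / 97.462 = 17.237 mm

17.2 mm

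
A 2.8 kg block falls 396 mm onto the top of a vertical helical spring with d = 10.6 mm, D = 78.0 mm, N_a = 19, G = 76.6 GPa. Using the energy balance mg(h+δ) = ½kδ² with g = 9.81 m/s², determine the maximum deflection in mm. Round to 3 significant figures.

k = Gd⁴/(8D³N_a) = (76.6×10³)(10.6⁴)/(8·78.0³·19) = 13.407 N/mm
W = mg = 2.8 × 9.81 = 27.468 N
½kδ² − Wδ − Wh = 0 → δ = (W + √(W² + 2kWh))/k
δ = (27.468 + √(754.49 + 291660))/13.407 = (27.468 + 540.75)/13.407 = 42.383 mm

42.4 mm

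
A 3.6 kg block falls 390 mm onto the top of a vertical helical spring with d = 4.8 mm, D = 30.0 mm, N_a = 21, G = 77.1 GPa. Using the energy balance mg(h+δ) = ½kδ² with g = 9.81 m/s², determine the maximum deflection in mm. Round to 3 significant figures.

k = Gd⁴/(8D³N_a) = (77.1×10³)(4.8⁴)/(8·30.0³·21) = 9.0229 N/mm
W = mg = 3.6 × 9.81 = 35.316 N
½kδ² − Wδ − Wh = 0 → δ = (W + √(W² + 2kWh))/k
δ = (35.316 + √(1247.2 + 248549))/9.0229 = (35.316 + 499.8)/9.0229 = 59.306 mm

59.3 mm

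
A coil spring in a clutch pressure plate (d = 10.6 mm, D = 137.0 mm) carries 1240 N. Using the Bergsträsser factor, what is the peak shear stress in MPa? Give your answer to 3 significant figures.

401 MPa

Spring index C = D/d = 137.0/10.6 = 12.9245
K_B = (4C+2)/(4C−3) = 53.698/48.698 = 1.1027
τ₀ = 8FD/(πd³) = 8·1240·137.0/(π·10.6³) = 1.35904e+06/3741.7 = 363.22 MPa
τ_max = K·τ₀ = 1.1027 × 363.22 = 400.51 MPa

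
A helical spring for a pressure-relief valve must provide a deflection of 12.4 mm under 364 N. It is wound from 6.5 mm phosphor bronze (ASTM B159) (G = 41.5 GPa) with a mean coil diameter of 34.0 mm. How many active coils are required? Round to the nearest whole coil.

8

Required rate k = F/δ = 364/12.4 = 29.355 N/mm
N_a = Gd⁴/(8D³k) = (41.5×10³ × 6.5⁴)/(8 × 34.0³ × 29.355)
    = 7.40801e+07 / 9.2301e+06 = 8.026 → 8 coils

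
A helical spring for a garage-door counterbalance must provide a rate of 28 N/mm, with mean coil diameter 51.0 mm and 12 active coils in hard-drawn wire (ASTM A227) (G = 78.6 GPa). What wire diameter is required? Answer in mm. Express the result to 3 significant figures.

d = (8D³N_a·k / G)^(1/4) = (8·51.0³·12·28 / (78.6×10³))^0.25
  = (4536.5)^0.25 = 8.2069 mm

8.21 mm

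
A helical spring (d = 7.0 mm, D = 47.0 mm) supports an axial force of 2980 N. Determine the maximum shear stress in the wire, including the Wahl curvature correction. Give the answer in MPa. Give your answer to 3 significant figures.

Spring index C = D/d = 47.0/7.0 = 6.7143
K_W = (4C−1)/(4C−4) + 0.615/C = 25.857/22.857 + 0.0916 = 1.2228
τ₀ = 8FD/(πd³) = 8·2980·47.0/(π·7.0³) = 1.12048e+06/1077.6 = 1039.8 MPa
τ_max = K·τ₀ = 1.2228 × 1039.8 = 1271.5 MPa

1270 MPa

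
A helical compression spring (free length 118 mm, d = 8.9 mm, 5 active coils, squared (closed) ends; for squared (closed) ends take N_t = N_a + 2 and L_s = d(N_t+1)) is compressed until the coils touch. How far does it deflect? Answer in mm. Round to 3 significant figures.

46.8 mm

N_t = 7; L_s = 8.9·8 = 71.2 mm
δ_solid = L₀ − L_s = 118 − 71.2 = 46.8 mm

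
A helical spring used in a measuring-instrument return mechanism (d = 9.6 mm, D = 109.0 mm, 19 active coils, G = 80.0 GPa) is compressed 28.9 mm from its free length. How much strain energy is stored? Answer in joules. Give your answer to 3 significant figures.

k = Gd⁴/(8D³N_a) = (80.0×10³)(9.6⁴)/(8·109.0³·19) = 3.4518 N/mm
U = ½kδ² = 0.5 × 3.4518 × 28.9² = 1441.5 N·mm = 1.4415 J

1.44 J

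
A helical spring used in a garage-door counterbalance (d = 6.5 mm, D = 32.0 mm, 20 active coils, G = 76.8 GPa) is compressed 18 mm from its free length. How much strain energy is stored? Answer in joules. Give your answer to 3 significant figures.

k = Gd⁴/(8D³N_a) = (76.8×10³)(6.5⁴)/(8·32.0³·20) = 26.148 N/mm
U = ½kδ² = 0.5 × 26.148 × 18² = 4236 N·mm = 4.236 J

4.24 J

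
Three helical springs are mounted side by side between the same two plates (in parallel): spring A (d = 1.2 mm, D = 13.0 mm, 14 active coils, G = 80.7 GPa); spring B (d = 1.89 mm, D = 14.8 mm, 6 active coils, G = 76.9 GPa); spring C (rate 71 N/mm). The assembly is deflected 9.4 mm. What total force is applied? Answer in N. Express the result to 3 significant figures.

k_A = Gd⁴/(8D³N_a) = (80.7×10³)(1.2⁴)/(8·13.0³·14) = 0.68007 N/mm
k_B = Gd⁴/(8D³N_a) = (76.9×10³)(1.89⁴)/(8·14.8³·6) = 6.3059 N/mm
Parallel: k_eq = 0.68007 + 6.3059 + 71 = 77.986 N/mm
F = k_eq·δ = 77.986·9.4 = 733.07 N

733 N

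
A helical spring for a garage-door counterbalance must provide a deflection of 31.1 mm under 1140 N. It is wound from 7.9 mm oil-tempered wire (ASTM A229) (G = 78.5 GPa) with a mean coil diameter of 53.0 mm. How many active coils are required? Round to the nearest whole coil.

Required rate k = F/δ = 1140/31.1 = 36.656 N/mm
N_a = Gd⁴/(8D³k) = (78.5×10³ × 7.9⁴)/(8 × 53.0³ × 36.656)
    = 3.05758e+08 / 4.36578e+07 = 7.004 → 7 coils

7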